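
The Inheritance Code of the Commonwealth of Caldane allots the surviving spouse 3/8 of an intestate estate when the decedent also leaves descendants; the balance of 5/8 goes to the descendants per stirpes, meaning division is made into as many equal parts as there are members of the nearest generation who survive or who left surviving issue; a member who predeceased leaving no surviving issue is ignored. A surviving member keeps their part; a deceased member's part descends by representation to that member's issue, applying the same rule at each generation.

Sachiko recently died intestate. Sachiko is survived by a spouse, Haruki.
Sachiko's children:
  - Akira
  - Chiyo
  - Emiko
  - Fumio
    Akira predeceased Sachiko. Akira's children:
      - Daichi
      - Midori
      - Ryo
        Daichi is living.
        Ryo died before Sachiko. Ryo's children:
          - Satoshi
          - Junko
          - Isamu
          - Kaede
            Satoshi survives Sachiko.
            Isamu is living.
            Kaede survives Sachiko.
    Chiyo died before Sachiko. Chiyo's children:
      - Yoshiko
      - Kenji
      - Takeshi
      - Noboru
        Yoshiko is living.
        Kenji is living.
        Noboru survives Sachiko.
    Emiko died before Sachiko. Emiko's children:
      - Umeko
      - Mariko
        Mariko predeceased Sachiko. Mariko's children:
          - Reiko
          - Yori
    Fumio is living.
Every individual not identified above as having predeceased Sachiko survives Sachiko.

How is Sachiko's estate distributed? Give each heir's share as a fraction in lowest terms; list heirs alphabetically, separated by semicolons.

Daichi 5/96; Fumio 5/32; Haruki 3/8; Isamu 5/384; Junko 5/384; Kaede 5/384; Kenji 5/128; Midori 5/96; Noboru 5/128; Reiko 5/128; Satoshi 5/384; Takeshi 5/128; Umeko 5/64; Yori 5/128; Yoshiko 5/128

Haruki, as surviving spouse, takes 3/8.
The remaining 5/8 passes to Sachiko's descendants per stirpes.
The 5/8 is divided into 4 equal shares of 5/32 among Akira, Chiyo, Emiko, Fumio.
Akira predeceased; the 5/32 allotted to Akira's branch passes to Akira's issue by representation.
The 5/32 is divided into 3 equal shares of 5/96 among Daichi, Midori, Ryo.
Daichi is living and takes 5/96.
Midori is living and takes 5/96.
Ryo predeceased; the 5/96 allotted to Ryo's branch passes to Ryo's issue by representation.
The 5/96 is divided into 4 equal shares of 5/384 among Satoshi, Junko, Isamu, Kaede.
Satoshi is living and takes 5/384.
Junko is living and takes 5/384.
Isamu is living and takes 5/384.
Kaede is living and takes 5/384.
Chiyo predeceased; the 5/32 allotted to Chiyo's branch passes to Chiyo's issue by representation.
The 5/32 is divided into 4 equal shares of 5/128 among Yoshiko, Kenji, Takeshi, Noboru.
Yoshiko is living and takes 5/128.
Kenji is living and takes 5/128.
Takeshi is living and takes 5/128.
Noboru is living and takes 5/128.
Emiko predeceased; the 5/32 allotted to Emiko's branch passes to Emiko's issue by representation.
The 5/32 is divided into 2 equal shares of 5/64 among Umeko, Mariko.
Umeko is living and takes 5/64.
Mariko predeceased; the 5/64 allotted to Mariko's branch passes to Mariko's issue by representation.
The 5/64 is divided into 2 equal shares of 5/128 among Reiko, Yori.
Reiko is living and takes 5/128.
Yori is living and takes 5/128.
Fumio is living and takes 5/32.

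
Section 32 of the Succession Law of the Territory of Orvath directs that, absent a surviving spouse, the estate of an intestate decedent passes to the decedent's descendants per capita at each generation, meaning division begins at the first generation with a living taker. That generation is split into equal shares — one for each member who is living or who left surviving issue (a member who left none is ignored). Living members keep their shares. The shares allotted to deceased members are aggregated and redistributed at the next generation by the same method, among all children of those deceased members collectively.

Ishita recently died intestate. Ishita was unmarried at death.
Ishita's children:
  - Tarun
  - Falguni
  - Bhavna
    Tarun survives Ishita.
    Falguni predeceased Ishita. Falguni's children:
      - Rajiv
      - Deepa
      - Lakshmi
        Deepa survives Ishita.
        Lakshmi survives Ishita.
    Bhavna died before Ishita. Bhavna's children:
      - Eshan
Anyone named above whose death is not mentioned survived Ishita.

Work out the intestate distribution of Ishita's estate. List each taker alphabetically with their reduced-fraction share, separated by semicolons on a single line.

Deepa 1/6; Eshan 1/6; Lakshmi 1/6; Rajiv 1/6; Tarun 1/3

There is no surviving spouse, so the entire estate passes to Ishita's descendants per capita at each generation.
At generation 1 (Tarun, Falguni, Bhavna) there are 3 shares of (1)/3 = 1/3 each.
Living: Tarun — each takes 1/3.
Deceased: Falguni and Bhavna. Their combined 2/3 is pooled and carried to generation 2.
At generation 2 (Rajiv, Deepa, Lakshmi, Eshan) there are 4 shares of (2/3)/4 = 1/6 each.
Living: Rajiv, Deepa, Lakshmi, and Eshan — each takes 1/6.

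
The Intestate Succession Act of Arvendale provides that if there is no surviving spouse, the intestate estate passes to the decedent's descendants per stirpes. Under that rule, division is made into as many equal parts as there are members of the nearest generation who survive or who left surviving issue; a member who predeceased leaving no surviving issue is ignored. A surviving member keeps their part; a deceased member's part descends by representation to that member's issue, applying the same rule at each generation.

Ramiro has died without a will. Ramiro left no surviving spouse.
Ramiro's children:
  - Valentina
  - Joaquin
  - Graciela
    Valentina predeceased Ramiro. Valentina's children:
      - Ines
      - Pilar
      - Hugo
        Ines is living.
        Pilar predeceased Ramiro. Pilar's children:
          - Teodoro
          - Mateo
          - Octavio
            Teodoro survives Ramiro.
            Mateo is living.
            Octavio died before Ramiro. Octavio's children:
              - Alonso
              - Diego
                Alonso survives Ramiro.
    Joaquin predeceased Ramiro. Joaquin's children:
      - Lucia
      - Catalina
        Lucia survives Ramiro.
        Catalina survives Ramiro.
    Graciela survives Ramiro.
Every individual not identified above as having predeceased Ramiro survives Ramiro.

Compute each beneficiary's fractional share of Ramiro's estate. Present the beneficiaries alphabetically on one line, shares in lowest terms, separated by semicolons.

Alonso 1/54; Catalina 1/6; Diego 1/54; Graciela 1/3; Hugo 1/9; Ines 1/9; Lucia 1/6; Mateo 1/27; Teodoro 1/27

There is no surviving spouse, so the entire estate passes to Ramiro's descendants per stirpes.
The estate is divided into 3 equal shares of 1/3 among Valentina, Joaquin, Graciela.
Valentina predeceased; the 1/3 allotted to Valentina's branch passes to Valentina's issue by representation.
The 1/3 is divided into 3 equal shares of 1/9 among Ines, Pilar, Hugo.
Ines is living and takes 1/9.
Pilar predeceased; the 1/9 allotted to Pilar's branch passes to Pilar's issue by representation.
The 1/9 is divided into 3 equal shares of 1/27 among Teodoro, Mateo, Octavio.
Teodoro is living and takes 1/27.
Mateo is living and takes 1/27.
Octavio predeceased; the 1/27 allotted to Octavio's branch passes to Octavio's issue by representation.
The 1/27 is divided into 2 equal shares of 1/54 among Alonso, Diego.
Alonso is living and takes 1/54.
Diego is living and takes 1/54.
Hugo is living and takes 1/9.
Joaquin predeceased; the 1/3 allotted to Joaquin's branch passes to Joaquin's issue by representation.
The 1/3 is divided into 2 equal shares of 1/6 among Lucia, Catalina.
Lucia is living and takes 1/6.
Catalina is living and takes 1/6.
Graciela is living and takes 1/3.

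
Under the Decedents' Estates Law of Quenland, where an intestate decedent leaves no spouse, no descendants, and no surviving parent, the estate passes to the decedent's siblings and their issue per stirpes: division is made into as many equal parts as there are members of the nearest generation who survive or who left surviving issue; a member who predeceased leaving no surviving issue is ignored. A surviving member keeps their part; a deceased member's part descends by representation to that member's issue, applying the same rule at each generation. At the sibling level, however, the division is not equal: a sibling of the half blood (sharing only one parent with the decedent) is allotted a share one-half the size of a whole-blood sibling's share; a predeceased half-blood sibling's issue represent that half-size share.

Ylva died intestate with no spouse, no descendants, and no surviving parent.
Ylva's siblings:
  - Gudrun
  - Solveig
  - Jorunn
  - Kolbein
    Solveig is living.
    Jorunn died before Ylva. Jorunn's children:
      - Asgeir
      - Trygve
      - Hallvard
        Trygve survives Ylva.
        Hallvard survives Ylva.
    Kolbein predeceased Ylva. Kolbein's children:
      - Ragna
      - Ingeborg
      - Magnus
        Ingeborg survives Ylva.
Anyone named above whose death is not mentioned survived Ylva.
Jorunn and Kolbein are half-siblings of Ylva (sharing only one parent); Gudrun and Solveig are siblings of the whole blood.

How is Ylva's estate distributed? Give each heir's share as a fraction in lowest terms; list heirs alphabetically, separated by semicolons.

No spouse, descendants, or parent survives, so the estate passes to Ylva's siblings per stirpes.
Half-blood siblings count for one-half the weight of whole-blood siblings at the initial division.
Dividing 1 in proportion to weights (total weight 3): Gudrun (weight 1) → 1/3; Solveig (weight 1) → 1/3; Jorunn (weight 1/2) → 1/6; Kolbein (weight 1/2) → 1/6.
Gudrun is living and takes 1/3.
Solveig is living and takes 1/3.
Jorunn predeceased; the 1/6 allotted to Jorunn's branch passes to Jorunn's issue by representation.
The 1/6 is divided into 3 equal shares of 1/18 among Asgeir, Trygve, Hallvard.
Asgeir is living and takes 1/18.
Trygve is living and takes 1/18.
Hallvard is living and takes 1/18.
Kolbein predeceased; the 1/6 allotted to Kolbein's branch passes to Kolbein's issue by representation.
The 1/6 is divided into 3 equal shares of 1/18 among Ragna, Ingeborg, Magnus.
Ragna is living and takes 1/18.
Ingeborg is living and takes 1/18.
Magnus is living and takes 1/18.

Asgeir 1/18; Gudrun 1/3; Hallvard 1/18; Ingeborg 1/18; Magnus 1/18; Ragna 1/18; Solveig 1/3; Trygve 1/18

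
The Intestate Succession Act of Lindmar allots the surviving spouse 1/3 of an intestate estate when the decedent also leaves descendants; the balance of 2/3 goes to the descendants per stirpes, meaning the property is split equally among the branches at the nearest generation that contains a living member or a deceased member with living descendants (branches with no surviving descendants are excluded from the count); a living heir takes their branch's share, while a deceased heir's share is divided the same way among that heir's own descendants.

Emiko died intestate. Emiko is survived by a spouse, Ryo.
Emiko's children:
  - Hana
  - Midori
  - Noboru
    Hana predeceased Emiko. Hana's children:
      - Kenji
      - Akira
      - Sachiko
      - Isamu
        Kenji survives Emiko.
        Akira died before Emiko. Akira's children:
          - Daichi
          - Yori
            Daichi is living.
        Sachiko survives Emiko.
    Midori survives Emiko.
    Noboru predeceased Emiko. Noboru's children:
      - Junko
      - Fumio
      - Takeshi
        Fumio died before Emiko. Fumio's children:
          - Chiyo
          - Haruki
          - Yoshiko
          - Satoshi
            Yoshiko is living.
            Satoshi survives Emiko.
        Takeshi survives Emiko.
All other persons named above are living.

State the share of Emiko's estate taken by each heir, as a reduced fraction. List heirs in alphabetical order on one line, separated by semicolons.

Chiyo 1/54; Daichi 1/36; Haruki 1/54; Isamu 1/18; Junko 2/27; Kenji 1/18; Midori 2/9; Ryo 1/3; Sachiko 1/18; Satoshi 1/54; Takeshi 2/27; Yori 1/36; Yoshiko 1/54

Ryo, as surviving spouse, takes 1/3.
The remaining 2/3 passes to Emiko's descendants per stirpes.
The 2/3 is divided into 3 equal shares of 2/9 among Hana, Midori, Noboru.
Hana predeceased; the 2/9 allotted to Hana's branch passes to Hana's issue by representation.
The 2/9 is divided into 4 equal shares of 1/18 among Kenji, Akira, Sachiko, Isamu.
Kenji is living and takes 1/18.
Akira predeceased; the 1/18 allotted to Akira's branch passes to Akira's issue by representation.
The 1/18 is divided into 2 equal shares of 1/36 among Daichi, Yori.
Daichi is living and takes 1/36.
Yori is living and takes 1/36.
Sachiko is living and takes 1/18.
Isamu is living and takes 1/18.
Midori is living and takes 2/9.
Noboru predeceased; the 2/9 allotted to Noboru's branch passes to Noboru's issue by representation.
The 2/9 is divided into 3 equal shares of 2/27 among Junko, Fumio, Takeshi.
Junko is living and takes 2/27.
Fumio predeceased; the 2/27 allotted to Fumio's branch passes to Fumio's issue by representation.
The 2/27 is divided into 4 equal shares of 1/54 among Chiyo, Haruki, Yoshiko, Satoshi.
Chiyo is living and takes 1/54.
Haruki is living and takes 1/54.
Yoshiko is living and takes 1/54.
Satoshi is living and takes 1/54.
Takeshi is living and takes 2/27.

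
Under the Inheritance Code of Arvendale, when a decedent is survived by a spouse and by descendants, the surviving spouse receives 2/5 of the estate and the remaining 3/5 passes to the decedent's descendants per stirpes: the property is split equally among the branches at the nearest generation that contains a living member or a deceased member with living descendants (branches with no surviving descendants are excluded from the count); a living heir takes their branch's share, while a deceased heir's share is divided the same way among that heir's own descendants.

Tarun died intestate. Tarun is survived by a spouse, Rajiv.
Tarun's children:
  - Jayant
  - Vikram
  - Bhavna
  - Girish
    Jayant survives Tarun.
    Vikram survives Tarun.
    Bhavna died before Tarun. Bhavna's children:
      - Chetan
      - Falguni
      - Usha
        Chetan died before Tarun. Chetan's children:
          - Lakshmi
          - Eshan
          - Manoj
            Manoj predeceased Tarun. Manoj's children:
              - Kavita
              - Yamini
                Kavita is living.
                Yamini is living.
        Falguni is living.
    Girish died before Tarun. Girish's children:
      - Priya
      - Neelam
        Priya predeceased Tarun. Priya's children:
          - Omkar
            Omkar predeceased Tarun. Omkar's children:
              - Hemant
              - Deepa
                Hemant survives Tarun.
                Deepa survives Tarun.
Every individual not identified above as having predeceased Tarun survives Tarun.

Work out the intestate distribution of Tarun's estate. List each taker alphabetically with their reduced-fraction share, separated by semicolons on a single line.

Deepa 3/80; Eshan 1/60; Falguni 1/20; Hemant 3/80; Jayant 3/20; Kavita 1/120; Lakshmi 1/60; Neelam 3/40; Rajiv 2/5; Usha 1/20; Vikram 3/20; Yamini 1/120

Rajiv, as surviving spouse, takes 2/5.
The remaining 3/5 passes to Tarun's descendants per stirpes.
The 3/5 is divided into 4 equal shares of 3/20 among Jayant, Vikram, Bhavna, Girish.
Jayant is living and takes 3/20.
Vikram is living and takes 3/20.
Bhavna predeceased; the 3/20 allotted to Bhavna's branch passes to Bhavna's issue by representation.
The 3/20 is divided into 3 equal shares of 1/20 among Chetan, Falguni, Usha.
Chetan predeceased; the 1/20 allotted to Chetan's branch passes to Chetan's issue by representation.
The 1/20 is divided into 3 equal shares of 1/60 among Lakshmi, Eshan, Manoj.
Lakshmi is living and takes 1/60.
Eshan is living and takes 1/60.
Manoj predeceased; the 1/60 allotted to Manoj's branch passes to Manoj's issue by representation.
The 1/60 is divided into 2 equal shares of 1/120 among Kavita, Yamini.
Kavita is living and takes 1/120.
Yamini is living and takes 1/120.
Falguni is living and takes 1/20.
Usha is living and takes 1/20.
Girish predeceased; the 3/20 allotted to Girish's branch passes to Girish's issue by representation.
The 3/20 is divided into 2 equal shares of 3/40 among Priya, Neelam.
Priya predeceased; the 3/40 allotted to Priya's branch passes to Priya's issue by representation.
Omkar's line is the sole branch at this level, so the full 3/40 passes to Omkar's issue by representation.
The 3/40 is divided into 2 equal shares of 3/80 among Hemant, Deepa.
Hemant is living and takes 3/80.
Deepa is living and takes 3/80.
Neelam is living and takes 3/40.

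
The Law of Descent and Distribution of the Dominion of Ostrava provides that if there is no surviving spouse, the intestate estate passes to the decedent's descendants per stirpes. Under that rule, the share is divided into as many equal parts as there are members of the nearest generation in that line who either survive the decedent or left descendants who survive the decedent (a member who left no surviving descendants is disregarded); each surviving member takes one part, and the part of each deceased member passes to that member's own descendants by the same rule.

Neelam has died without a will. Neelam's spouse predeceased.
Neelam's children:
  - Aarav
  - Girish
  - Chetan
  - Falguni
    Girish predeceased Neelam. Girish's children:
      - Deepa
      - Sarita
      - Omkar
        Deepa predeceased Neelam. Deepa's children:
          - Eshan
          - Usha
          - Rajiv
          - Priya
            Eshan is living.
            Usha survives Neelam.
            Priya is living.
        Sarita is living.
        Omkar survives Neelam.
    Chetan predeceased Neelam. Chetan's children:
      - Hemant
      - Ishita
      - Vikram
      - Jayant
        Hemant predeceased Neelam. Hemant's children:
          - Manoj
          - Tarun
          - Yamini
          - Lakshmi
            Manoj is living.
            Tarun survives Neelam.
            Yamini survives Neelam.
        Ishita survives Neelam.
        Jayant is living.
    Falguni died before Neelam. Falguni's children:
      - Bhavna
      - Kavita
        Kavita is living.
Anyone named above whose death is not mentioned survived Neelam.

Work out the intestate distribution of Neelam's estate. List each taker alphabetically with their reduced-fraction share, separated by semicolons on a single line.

There is no surviving spouse, so the entire estate passes to Neelam's descendants per stirpes.
The estate is divided into 4 equal shares of 1/4 among Aarav, Girish, Chetan, Falguni.
Aarav is living and takes 1/4.
Girish predeceased; the 1/4 allotted to Girish's branch passes to Girish's issue by representation.
The 1/4 is divided into 3 equal shares of 1/12 among Deepa, Sarita, Omkar.
Deepa predeceased; the 1/12 allotted to Deepa's branch passes to Deepa's issue by representation.
The 1/12 is divided into 4 equal shares of 1/48 among Eshan, Usha, Rajiv, Priya.
Eshan is living and takes 1/48.
Usha is living and takes 1/48.
Rajiv is living and takes 1/48.
Priya is living and takes 1/48.
Sarita is living and takes 1/12.
Omkar is living and takes 1/12.
Chetan predeceased; the 1/4 allotted to Chetan's branch passes to Chetan's issue by representation.
The 1/4 is divided into 4 equal shares of 1/16 among Hemant, Ishita, Vikram, Jayant.
Hemant predeceased; the 1/16 allotted to Hemant's branch passes to Hemant's issue by representation.
The 1/16 is divided into 4 equal shares of 1/64 among Manoj, Tarun, Yamini, Lakshmi.
Manoj is living and takes 1/64.
Tarun is living and takes 1/64.
Yamini is living and takes 1/64.
Lakshmi is living and takes 1/64.
Ishita is living and takes 1/16.
Vikram is living and takes 1/16.
Jayant is living and takes 1/16.
Falguni predeceased; the 1/4 allotted to Falguni's branch passes to Falguni's issue by representation.
The 1/4 is divided into 2 equal shares of 1/8 among Bhavna, Kavita.
Bhavna is living and takes 1/8.
Kavita is living and takes 1/8.

Aarav 1/4; Bhavna 1/8; Eshan 1/48; Ishita 1/16; Jayant 1/16; Kavita 1/8; Lakshmi 1/64; Manoj 1/64; Omkar 1/12; Priya 1/48; Rajiv 1/48; Sarita 1/12; Tarun 1/64; Usha 1/48; Vikram 1/16; Yamini 1/64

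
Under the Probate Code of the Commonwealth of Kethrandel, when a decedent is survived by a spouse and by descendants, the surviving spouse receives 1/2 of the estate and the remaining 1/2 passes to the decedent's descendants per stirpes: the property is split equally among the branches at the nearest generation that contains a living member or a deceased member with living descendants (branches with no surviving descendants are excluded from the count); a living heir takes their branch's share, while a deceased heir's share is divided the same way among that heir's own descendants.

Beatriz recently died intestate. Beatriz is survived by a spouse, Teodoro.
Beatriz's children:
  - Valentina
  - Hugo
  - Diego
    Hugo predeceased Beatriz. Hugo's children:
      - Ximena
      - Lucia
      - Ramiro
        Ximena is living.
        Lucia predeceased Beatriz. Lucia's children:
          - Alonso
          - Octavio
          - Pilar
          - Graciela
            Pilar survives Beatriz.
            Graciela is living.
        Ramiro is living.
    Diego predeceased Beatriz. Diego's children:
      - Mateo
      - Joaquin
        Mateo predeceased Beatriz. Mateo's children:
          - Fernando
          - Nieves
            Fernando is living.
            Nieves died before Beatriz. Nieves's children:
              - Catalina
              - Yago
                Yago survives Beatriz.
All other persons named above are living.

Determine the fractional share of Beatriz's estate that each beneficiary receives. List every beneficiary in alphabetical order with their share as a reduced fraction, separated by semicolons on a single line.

Alonso 1/72; Catalina 1/48; Fernando 1/24; Graciela 1/72; Joaquin 1/12; Octavio 1/72; Pilar 1/72; Ramiro 1/18; Teodoro 1/2; Valentina 1/6; Ximena 1/18; Yago 1/48

Teodoro, as surviving spouse, takes 1/2.
The remaining 1/2 passes to Beatriz's descendants per stirpes.
The 1/2 is divided into 3 equal shares of 1/6 among Valentina, Hugo, Diego.
Valentina is living and takes 1/6.
Hugo predeceased; the 1/6 allotted to Hugo's branch passes to Hugo's issue by representation.
The 1/6 is divided into 3 equal shares of 1/18 among Ximena, Lucia, Ramiro.
Ximena is living and takes 1/18.
Lucia predeceased; the 1/18 allotted to Lucia's branch passes to Lucia's issue by representation.
The 1/18 is divided into 4 equal shares of 1/72 among Alonso, Octavio, Pilar, Graciela.
Alonso is living and takes 1/72.
Octavio is living and takes 1/72.
Pilar is living and takes 1/72.
Graciela is living and takes 1/72.
Ramiro is living and takes 1/18.
Diego predeceased; the 1/6 allotted to Diego's branch passes to Diego's issue by representation.
The 1/6 is divided into 2 equal shares of 1/12 among Mateo, Joaquin.
Mateo predeceased; the 1/12 allotted to Mateo's branch passes to Mateo's issue by representation.
The 1/12 is divided into 2 equal shares of 1/24 among Fernando, Nieves.
Fernando is living and takes 1/24.
Nieves predeceased; the 1/24 allotted to Nieves's branch passes to Nieves's issue by representation.
The 1/24 is divided into 2 equal shares of 1/48 among Catalina, Yago.
Catalina is living and takes 1/48.
Yago is living and takes 1/48.
Joaquin is living and takes 1/12.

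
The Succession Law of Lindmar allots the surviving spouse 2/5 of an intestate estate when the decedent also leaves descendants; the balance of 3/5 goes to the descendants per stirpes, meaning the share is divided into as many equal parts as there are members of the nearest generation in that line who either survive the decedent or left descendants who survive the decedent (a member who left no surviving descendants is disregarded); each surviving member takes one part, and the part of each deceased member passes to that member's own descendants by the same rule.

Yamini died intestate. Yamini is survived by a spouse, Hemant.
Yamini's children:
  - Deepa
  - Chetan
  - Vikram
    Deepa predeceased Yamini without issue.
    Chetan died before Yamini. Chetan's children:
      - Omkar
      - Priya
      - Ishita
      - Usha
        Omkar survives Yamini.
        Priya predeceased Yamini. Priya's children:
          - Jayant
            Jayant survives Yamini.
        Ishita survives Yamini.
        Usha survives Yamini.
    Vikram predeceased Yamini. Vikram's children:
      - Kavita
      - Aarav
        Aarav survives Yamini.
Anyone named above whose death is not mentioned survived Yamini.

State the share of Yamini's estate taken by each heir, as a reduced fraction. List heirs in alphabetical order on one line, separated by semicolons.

Aarav 3/20; Hemant 2/5; Ishita 3/40; Jayant 3/40; Kavita 3/20; Omkar 3/40; Usha 3/40

Hemant, as surviving spouse, takes 2/5.
The remaining 3/5 passes to Yamini's descendants per stirpes.
Deepa left no surviving issue, so that branch lapses and is disregarded.
The 3/5 is divided into 2 equal shares of 3/10 among Chetan, Vikram.
Chetan predeceased; the 3/10 allotted to Chetan's branch passes to Chetan's issue by representation.
The 3/10 is divided into 4 equal shares of 3/40 among Omkar, Priya, Ishita, Usha.
Omkar is living and takes 3/40.
Priya predeceased; the 3/40 allotted to Priya's branch passes to Priya's issue by representation.
Jayant is the sole taker at this level and receives the full 3/40.
Ishita is living and takes 3/40.
Usha is living and takes 3/40.
Vikram predeceased; the 3/10 allotted to Vikram's branch passes to Vikram's issue by representation.
The 3/10 is divided into 2 equal shares of 3/20 among Kavita, Aarav.
Kavita is living and takes 3/20.
Aarav is living and takes 3/20.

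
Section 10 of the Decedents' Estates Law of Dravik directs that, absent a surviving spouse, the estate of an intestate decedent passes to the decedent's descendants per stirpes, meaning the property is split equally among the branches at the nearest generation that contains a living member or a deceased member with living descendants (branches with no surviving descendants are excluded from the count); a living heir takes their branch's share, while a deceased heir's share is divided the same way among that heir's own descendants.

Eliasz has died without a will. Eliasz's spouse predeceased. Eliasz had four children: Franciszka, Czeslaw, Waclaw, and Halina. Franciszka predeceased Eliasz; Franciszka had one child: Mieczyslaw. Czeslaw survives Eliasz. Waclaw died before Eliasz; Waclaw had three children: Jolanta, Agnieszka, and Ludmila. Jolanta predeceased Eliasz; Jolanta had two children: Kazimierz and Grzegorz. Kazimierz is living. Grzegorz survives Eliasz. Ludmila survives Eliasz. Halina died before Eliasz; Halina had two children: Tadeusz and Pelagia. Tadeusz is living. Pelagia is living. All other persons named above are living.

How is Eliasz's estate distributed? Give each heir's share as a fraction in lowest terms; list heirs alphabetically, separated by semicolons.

There is no surviving spouse, so the entire estate passes to Eliasz's descendants per stirpes.
The estate is divided into 4 equal shares of 1/4 among Franciszka, Czeslaw, Waclaw, Halina.
Franciszka predeceased; the 1/4 allotted to Franciszka's branch passes to Franciszka's issue by representation.
Mieczyslaw is the sole taker at this level and receives the full 1/4.
Czeslaw is living and takes 1/4.
Waclaw predeceased; the 1/4 allotted to Waclaw's branch passes to Waclaw's issue by representation.
The 1/4 is divided into 3 equal shares of 1/12 among Jolanta, Agnieszka, Ludmila.
Jolanta predeceased; the 1/12 allotted to Jolanta's branch passes to Jolanta's issue by representation.
The 1/12 is divided into 2 equal shares of 1/24 among Kazimierz, Grzegorz.
Kazimierz is living and takes 1/24.
Grzegorz is living and takes 1/24.
Agnieszka is living and takes 1/12.
Ludmila is living and takes 1/12.
Halina predeceased; the 1/4 allotted to Halina's branch passes to Halina's issue by representation.
The 1/4 is divided into 2 equal shares of 1/8 among Tadeusz, Pelagia.
Tadeusz is living and takes 1/8.
Pelagia is living and takes 1/8.

Agnieszka 1/12; Czeslaw 1/4; Grzegorz 1/24; Kazimierz 1/24; Ludmila 1/12; Mieczyslaw 1/4; Pelagia 1/8; Tadeusz 1/8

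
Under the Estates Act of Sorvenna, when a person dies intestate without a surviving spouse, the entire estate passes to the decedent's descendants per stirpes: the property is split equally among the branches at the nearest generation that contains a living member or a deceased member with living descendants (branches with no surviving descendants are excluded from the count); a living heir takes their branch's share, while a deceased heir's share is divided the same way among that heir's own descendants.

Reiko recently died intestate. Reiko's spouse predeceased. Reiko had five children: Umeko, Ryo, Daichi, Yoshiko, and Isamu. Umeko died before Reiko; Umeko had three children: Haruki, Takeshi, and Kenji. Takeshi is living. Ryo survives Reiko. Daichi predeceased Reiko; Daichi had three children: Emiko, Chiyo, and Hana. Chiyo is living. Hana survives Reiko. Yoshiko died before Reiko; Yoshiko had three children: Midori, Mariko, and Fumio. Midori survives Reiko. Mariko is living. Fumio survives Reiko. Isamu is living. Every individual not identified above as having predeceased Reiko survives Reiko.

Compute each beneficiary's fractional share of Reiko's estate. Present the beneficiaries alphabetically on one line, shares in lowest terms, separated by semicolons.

Chiyo 1/15; Emiko 1/15; Fumio 1/15; Hana 1/15; Haruki 1/15; Isamu 1/5; Kenji 1/15; Mariko 1/15; Midori 1/15; Ryo 1/5; Takeshi 1/15

There is no surviving spouse, so the entire estate passes to Reiko's descendants per stirpes.
The estate is divided into 5 equal shares of 1/5 among Umeko, Ryo, Daichi, Yoshiko, Isamu.
Umeko predeceased; the 1/5 allotted to Umeko's branch passes to Umeko's issue by representation.
The 1/5 is divided into 3 equal shares of 1/15 among Haruki, Takeshi, Kenji.
Haruki is living and takes 1/15.
Takeshi is living and takes 1/15.
Kenji is living and takes 1/15.
Ryo is living and takes 1/5.
Daichi predeceased; the 1/5 allotted to Daichi's branch passes to Daichi's issue by representation.
The 1/5 is divided into 3 equal shares of 1/15 among Emiko, Chiyo, Hana.
Emiko is living and takes 1/15.
Chiyo is living and takes 1/15.
Hana is living and takes 1/15.
Yoshiko predeceased; the 1/5 allotted to Yoshiko's branch passes to Yoshiko's issue by representation.
The 1/5 is divided into 3 equal shares of 1/15 among Midori, Mariko, Fumio.
Midori is living and takes 1/15.
Mariko is living and takes 1/15.
Fumio is living and takes 1/15.
Isamu is living and takes 1/5.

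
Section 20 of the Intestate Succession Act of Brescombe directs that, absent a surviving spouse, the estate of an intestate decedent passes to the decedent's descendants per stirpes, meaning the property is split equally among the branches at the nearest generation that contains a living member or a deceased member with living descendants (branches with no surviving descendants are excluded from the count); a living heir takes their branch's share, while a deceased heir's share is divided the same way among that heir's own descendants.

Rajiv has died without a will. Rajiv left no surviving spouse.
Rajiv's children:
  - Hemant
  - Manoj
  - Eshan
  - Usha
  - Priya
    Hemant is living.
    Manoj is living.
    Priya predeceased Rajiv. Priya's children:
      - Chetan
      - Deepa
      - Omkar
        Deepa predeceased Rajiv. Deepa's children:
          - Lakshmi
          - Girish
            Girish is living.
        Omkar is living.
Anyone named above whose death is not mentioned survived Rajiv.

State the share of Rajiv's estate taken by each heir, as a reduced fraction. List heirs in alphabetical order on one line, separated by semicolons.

Chetan 1/15; Eshan 1/5; Girish 1/30; Hemant 1/5; Lakshmi 1/30; Manoj 1/5; Omkar 1/15; Usha 1/5

There is no surviving spouse, so the entire estate passes to Rajiv's descendants per stirpes.
The estate is divided into 5 equal shares of 1/5 among Hemant, Manoj, Eshan, Usha, Priya.
Hemant is living and takes 1/5.
Manoj is living and takes 1/5.
Eshan is living and takes 1/5.
Usha is living and takes 1/5.
Priya predeceased; the 1/5 allotted to Priya's branch passes to Priya's issue by representation.
The 1/5 is divided into 3 equal shares of 1/15 among Chetan, Deepa, Omkar.
Chetan is living and takes 1/15.
Deepa predeceased; the 1/15 allotted to Deepa's branch passes to Deepa's issue by representation.
The 1/15 is divided into 2 equal shares of 1/30 among Lakshmi, Girish.
Lakshmi is living and takes 1/30.
Girish is living and takes 1/30.
Omkar is living and takes 1/15.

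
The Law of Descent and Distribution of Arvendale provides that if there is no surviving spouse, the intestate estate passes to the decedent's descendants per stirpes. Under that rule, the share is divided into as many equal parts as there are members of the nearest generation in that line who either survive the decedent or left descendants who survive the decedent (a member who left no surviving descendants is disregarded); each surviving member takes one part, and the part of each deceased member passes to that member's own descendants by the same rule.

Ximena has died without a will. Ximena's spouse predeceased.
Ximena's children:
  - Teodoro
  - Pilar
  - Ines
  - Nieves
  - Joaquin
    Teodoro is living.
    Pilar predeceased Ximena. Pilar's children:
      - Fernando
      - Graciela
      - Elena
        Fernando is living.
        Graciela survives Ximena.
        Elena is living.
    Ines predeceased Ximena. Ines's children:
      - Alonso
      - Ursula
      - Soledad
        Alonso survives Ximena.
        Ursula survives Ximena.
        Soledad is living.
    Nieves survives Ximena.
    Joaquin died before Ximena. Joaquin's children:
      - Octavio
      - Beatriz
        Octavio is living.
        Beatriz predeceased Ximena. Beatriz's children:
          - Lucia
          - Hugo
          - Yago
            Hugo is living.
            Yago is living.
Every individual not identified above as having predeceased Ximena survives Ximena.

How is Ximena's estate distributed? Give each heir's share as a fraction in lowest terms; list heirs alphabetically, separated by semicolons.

Alonso 1/15; Elena 1/15; Fernando 1/15; Graciela 1/15; Hugo 1/30; Lucia 1/30; Nieves 1/5; Octavio 1/10; Soledad 1/15; Teodoro 1/5; Ursula 1/15; Yago 1/30

There is no surviving spouse, so the entire estate passes to Ximena's descendants per stirpes.
The estate is divided into 5 equal shares of 1/5 among Teodoro, Pilar, Ines, Nieves, Joaquin.
Teodoro is living and takes 1/5.
Pilar predeceased; the 1/5 allotted to Pilar's branch passes to Pilar's issue by representation.
The 1/5 is divided into 3 equal shares of 1/15 among Fernando, Graciela, Elena.
Fernando is living and takes 1/15.
Graciela is living and takes 1/15.
Elena is living and takes 1/15.
Ines predeceased; the 1/5 allotted to Ines's branch passes to Ines's issue by representation.
The 1/5 is divided into 3 equal shares of 1/15 among Alonso, Ursula, Soledad.
Alonso is living and takes 1/15.
Ursula is living and takes 1/15.
Soledad is living and takes 1/15.
Nieves is living and takes 1/5.
Joaquin predeceased; the 1/5 allotted to Joaquin's branch passes to Joaquin's issue by representation.
The 1/5 is divided into 2 equal shares of 1/10 among Octavio, Beatriz.
Octavio is living and takes 1/10.
Beatriz predeceased; the 1/10 allotted to Beatriz's branch passes to Beatriz's issue by representation.
The 1/10 is divided into 3 equal shares of 1/30 among Lucia, Hugo, Yago.
Lucia is living and takes 1/30.
Hugo is living and takes 1/30.
Yago is living and takes 1/30.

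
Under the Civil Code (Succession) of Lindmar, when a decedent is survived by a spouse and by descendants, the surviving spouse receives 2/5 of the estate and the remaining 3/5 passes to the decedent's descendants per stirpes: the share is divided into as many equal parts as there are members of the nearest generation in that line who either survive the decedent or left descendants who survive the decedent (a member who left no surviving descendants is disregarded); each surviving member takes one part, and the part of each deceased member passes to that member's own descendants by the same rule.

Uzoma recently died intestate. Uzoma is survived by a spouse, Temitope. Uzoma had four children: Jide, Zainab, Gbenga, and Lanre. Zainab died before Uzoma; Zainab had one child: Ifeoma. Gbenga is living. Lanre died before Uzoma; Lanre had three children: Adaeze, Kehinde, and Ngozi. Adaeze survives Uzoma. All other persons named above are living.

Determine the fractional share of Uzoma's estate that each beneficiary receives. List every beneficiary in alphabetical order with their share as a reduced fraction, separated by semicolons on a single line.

Temitope, as surviving spouse, takes 2/5.
The remaining 3/5 passes to Uzoma's descendants per stirpes.
The 3/5 is divided into 4 equal shares of 3/20 among Jide, Zainab, Gbenga, Lanre.
Jide is living and takes 3/20.
Zainab predeceased; the 3/20 allotted to Zainab's branch passes to Zainab's issue by representation.
Ifeoma is the sole taker at this level and receives the full 3/20.
Gbenga is living and takes 3/20.
Lanre predeceased; the 3/20 allotted to Lanre's branch passes to Lanre's issue by representation.
The 3/20 is divided into 3 equal shares of 1/20 among Adaeze, Kehinde, Ngozi.
Adaeze is living and takes 1/20.
Kehinde is living and takes 1/20.
Ngozi is living and takes 1/20.

Adaeze 1/20; Gbenga 3/20; Ifeoma 3/20; Jide 3/20; Kehinde 1/20; Ngozi 1/20; Temitope 2/5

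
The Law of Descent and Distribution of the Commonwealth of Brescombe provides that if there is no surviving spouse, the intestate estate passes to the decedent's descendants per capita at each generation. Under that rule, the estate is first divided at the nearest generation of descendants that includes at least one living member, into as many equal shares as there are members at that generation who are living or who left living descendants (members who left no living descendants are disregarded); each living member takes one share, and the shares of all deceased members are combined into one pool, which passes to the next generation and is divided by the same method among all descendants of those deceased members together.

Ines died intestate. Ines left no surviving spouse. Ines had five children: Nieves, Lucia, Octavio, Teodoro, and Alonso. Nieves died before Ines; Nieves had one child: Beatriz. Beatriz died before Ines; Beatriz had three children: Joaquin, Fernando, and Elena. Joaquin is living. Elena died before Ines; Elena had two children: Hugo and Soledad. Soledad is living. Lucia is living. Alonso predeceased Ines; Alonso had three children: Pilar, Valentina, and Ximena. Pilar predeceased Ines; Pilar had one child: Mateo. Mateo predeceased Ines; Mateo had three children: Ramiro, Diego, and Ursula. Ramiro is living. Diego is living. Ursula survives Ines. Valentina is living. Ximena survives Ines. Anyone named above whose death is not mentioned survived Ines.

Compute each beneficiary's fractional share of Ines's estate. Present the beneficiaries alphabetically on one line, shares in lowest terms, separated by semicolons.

There is no surviving spouse, so the entire estate passes to Ines's descendants per capita at each generation.
At generation 1 (Nieves, Lucia, Octavio, Teodoro, Alonso) there are 5 shares of (1)/5 = 1/5 each.
Living: Lucia, Octavio, and Teodoro — each takes 1/5.
Deceased: Nieves and Alonso. Their combined 2/5 is pooled and carried to generation 2.
At generation 2 (Beatriz, Pilar, Valentina, Ximena) there are 4 shares of (2/5)/4 = 1/10 each.
Living: Valentina and Ximena — each takes 1/10.
Deceased: Beatriz and Pilar. Their combined 1/5 is pooled and carried to generation 3.
At generation 3 (Joaquin, Fernando, Elena, Mateo) there are 4 shares of (1/5)/4 = 1/20 each.
Living: Joaquin and Fernando — each takes 1/20.
Deceased: Elena and Mateo. Their combined 1/10 is pooled and carried to generation 4.
At generation 4 (Hugo, Soledad, Ramiro, Diego, Ursula) there are 5 shares of (1/10)/5 = 1/50 each.
Living: Hugo, Soledad, Ramiro, Diego, and Ursula — each takes 1/50.

Diego 1/50; Fernando 1/20; Hugo 1/50; Joaquin 1/20; Lucia 1/5; Octavio 1/5; Ramiro 1/50; Soledad 1/50; Teodoro 1/5; Ursula 1/50; Valentina 1/10; Ximena 1/10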